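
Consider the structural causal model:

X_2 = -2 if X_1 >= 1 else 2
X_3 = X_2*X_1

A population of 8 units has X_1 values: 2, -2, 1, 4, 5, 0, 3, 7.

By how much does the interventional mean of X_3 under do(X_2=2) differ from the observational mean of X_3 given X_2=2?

7

Every unit gets X_2=2 under the intervention. X_3 values become 4, -4, 2, 8, 10, 0, 6, 14; E[X_3|do(X_2=2)] = 5.
E[X_3|X_2=2] averages over only the 2 units with X_2=2 (X_1 = -2, 0): X_3 = -4, 0, mean -2.
Difference = 5 − (-2) = 7.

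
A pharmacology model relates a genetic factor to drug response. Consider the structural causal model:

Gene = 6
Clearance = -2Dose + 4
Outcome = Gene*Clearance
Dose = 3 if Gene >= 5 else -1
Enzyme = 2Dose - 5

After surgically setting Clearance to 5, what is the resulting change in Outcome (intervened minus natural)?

Intervening sets Clearance = 5 and removes its equation (Clearance = -2Dose + 4).
Outcome = Gene*Clearance  [with Gene=6, Clearance=5]  = 30
Without intervention: Dose = 3 if Gene >= 5 else -1  [with Gene=6]  = 3; Clearance = -2Dose + 4  [with Dose=3]  = -2; Outcome = Gene*Clearance  [with Gene=6, Clearance=-2]  = -12.
Change = 30 − (-12) = 42.

42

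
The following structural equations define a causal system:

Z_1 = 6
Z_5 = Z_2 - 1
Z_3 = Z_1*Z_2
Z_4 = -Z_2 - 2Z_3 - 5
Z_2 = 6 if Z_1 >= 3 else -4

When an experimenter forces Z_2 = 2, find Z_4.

Under do(Z_2=2), the mechanism Z_2 = 6 if Z_1 >= 3 else -4 is discarded; Z_2 is fixed at 2.
Z_3 = Z_1*Z_2  [with Z_1=6, Z_2=2]  = 12
Z_4 = -Z_2 - 2Z_3 - 5  [with Z_2=2, Z_3=12]  = -31

-31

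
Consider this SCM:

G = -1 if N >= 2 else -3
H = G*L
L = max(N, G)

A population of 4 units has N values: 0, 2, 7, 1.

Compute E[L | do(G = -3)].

do(G=-3) breaks G's dependence on N. With G=-3 fixed, L across the units is 0, 2, 7, 1, mean 2.5.

2.5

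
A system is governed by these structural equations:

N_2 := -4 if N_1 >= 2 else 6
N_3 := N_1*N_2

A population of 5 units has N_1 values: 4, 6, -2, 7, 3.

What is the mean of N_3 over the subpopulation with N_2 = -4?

-20

Conditioning on N_2=-4 selects the 4 unit(s) with N_1 ∈ {4, 6, 7, 3}. Their N_3 values: -16, -24, -28, -12. Mean = -20.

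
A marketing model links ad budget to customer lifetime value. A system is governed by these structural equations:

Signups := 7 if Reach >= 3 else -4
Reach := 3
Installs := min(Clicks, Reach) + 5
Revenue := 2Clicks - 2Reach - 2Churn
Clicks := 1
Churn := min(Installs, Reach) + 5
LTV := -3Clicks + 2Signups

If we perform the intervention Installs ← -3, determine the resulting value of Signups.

The intervention breaks the incoming arrows to Installs: Installs := min(Clicks, Reach) + 5 no longer applies, and Installs = -3.
Signups is not downstream of the intervention, so its value is determined by the original equations.
Signups = 7 if Reach >= 3 else -4  [with Reach=3]  = 7

7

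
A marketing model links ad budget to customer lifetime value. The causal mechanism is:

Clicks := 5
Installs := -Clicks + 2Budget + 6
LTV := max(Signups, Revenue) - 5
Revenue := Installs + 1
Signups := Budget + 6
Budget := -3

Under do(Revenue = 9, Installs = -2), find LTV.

4

The joint intervention fixes Revenue = 9, Installs = -2, removing each variable's own equation.
Signups = Budget + 6  [with Budget=-3]  = 3
LTV = max(Signups, Revenue) - 5  [with Signups=3, Revenue=9]  = 4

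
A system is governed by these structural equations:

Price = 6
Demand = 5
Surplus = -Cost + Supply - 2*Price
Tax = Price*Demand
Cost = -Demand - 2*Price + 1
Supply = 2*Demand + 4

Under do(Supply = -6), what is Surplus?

-2

The intervention breaks the incoming arrows to Supply: Supply = 2*Demand + 4 no longer applies, and Supply = -6.
Cost = -Demand - 2*Price + 1  [with Demand=5, Price=6]  = -16
Surplus = -Cost + Supply - 2*Price  [with Cost=-16, Supply=-6, Price=6]  = -2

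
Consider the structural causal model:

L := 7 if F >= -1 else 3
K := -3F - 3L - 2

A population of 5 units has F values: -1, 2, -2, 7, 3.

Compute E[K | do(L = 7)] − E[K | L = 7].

Under do(L=7), L's equation is replaced by L=7 for every unit. Per-unit K: -20, -29, -17, -44, -32. Mean = -28.4.
Conditioning on L=7 selects the 4 unit(s) with F ∈ {-1, 2, 7, 3}. Their K values: -20, -29, -44, -32. Mean = -31.25.
Difference = -28.4 − (-31.25) = 2.85.

2.85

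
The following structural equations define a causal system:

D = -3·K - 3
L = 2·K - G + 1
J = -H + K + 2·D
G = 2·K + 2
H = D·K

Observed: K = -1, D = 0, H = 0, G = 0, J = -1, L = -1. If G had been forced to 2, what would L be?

-3

Under do(G=2), the mechanism G = 2·K + 2 is discarded; G is fixed at 2.
L = 2·K - G + 1  [with K=-1, G=2]  = -3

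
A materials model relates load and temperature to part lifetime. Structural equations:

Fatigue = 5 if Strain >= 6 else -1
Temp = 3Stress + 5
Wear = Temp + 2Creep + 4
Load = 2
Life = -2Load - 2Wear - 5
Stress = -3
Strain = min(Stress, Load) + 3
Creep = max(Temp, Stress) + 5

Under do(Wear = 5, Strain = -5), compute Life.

Setting Wear = 5, Strain = -5 by intervention discards those variables' equations.
Life = -2Load - 2Wear - 5  [with Load=2, Wear=5]  = -19

-19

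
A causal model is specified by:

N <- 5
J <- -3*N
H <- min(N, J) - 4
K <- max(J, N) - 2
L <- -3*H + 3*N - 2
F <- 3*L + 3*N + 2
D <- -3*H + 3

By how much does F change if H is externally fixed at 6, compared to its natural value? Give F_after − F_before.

The intervention breaks the incoming arrows to H: H <- min(N, J) - 4 no longer applies, and H = 6.
L = -3*H + 3*N - 2  [with H=6, N=5]  = -5
F = 3*L + 3*N + 2  [with L=-5, N=5]  = 2
Without intervention: J = -3*N  [with N=5]  = -15; H = min(N, J) - 4  [with N=5, J=-15]  = -19; L = -3*H + 3*N - 2  [with H=-19, N=5]  = 70; F = 3*L + 3*N + 2  [with L=70, N=5]  = 227.
Change = 2 − 227 = -225.

-225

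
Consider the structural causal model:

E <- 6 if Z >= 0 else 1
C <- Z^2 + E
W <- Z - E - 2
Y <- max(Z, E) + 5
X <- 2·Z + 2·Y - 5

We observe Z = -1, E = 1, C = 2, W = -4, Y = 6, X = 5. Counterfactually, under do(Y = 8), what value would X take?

The intervention breaks the incoming arrows to Y: Y <- max(Z, E) + 5 no longer applies, and Y = 8.
X = 2·Z + 2·Y - 5  [with Z=-1, Y=8]  = 9

9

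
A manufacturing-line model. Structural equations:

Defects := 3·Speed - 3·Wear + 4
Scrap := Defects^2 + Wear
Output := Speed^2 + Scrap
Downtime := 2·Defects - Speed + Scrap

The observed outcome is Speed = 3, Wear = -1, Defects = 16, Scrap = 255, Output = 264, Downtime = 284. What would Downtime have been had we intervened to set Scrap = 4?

33

Under do(Scrap=4), the mechanism Scrap := Defects^2 + Wear is discarded; Scrap is fixed at 4.
Defects = 3·Speed - 3·Wear + 4  [with Speed=3, Wear=-1]  = 16
Downtime = 2·Defects - Speed + Scrap  [with Defects=16, Speed=3, Scrap=4]  = 33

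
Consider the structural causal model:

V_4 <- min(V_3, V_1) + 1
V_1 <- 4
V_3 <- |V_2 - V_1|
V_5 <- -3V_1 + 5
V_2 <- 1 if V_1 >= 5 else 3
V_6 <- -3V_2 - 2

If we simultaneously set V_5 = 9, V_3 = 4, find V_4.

Under do(V_5 = 9, V_3 = 4), each intervened variable's structural equation is replaced by its fixed value.
V_4 = min(V_3, V_1) + 1  [with V_3=4, V_1=4]  = 5

5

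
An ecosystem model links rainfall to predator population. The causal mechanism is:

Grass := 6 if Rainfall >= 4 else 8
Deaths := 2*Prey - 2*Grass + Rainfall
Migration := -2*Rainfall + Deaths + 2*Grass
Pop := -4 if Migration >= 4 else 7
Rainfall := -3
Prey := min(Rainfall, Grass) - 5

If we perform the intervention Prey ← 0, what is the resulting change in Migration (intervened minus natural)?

do(Prey=0) replaces the equation Prey := min(Rainfall, Grass) - 5 with the constant Prey = 0.
Grass = 6 if Rainfall >= 4 else 8  [with Rainfall=-3]  = 8
Deaths = 2*Prey - 2*Grass + Rainfall  [with Prey=0, Grass=8, Rainfall=-3]  = -19
Migration = -2*Rainfall + Deaths + 2*Grass  [with Rainfall=-3, Deaths=-19, Grass=8]  = 3
Without intervention: Grass = 6 if Rainfall >= 4 else 8  [with Rainfall=-3]  = 8; Prey = min(Rainfall, Grass) - 5  [with Rainfall=-3, Grass=8]  = -8; Deaths = 2*Prey - 2*Grass + Rainfall  [with Prey=-8, Grass=8, Rainfall=-3]  = -35; Migration = -2*Rainfall + Deaths + 2*Grass  [with Rainfall=-3, Deaths=-35, Grass=8]  = -13.
Change = 3 − (-13) = 16.

16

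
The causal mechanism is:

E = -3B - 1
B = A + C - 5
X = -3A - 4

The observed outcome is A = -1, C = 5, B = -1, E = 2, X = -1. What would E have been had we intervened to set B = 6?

The intervention breaks the incoming arrows to B: B = A + C - 5 no longer applies, and B = 6.
E = -3B - 1  [with B=6]  = -19

-19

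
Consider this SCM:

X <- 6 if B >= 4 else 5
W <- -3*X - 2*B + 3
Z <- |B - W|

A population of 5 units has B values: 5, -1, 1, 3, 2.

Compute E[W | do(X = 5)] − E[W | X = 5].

-1.5

Every unit gets X=5 under the intervention. W values become -22, -10, -14, -18, -16; E[W|do(X=5)] = -16.
Observing X=5 restricts to units where X's equation naturally yields 5: B ∈ {-1, 1, 3, 2}. In that subpopulation W = -10, -14, -18, -16, mean -14.5.
Difference = -16 − (-14.5) = -1.5.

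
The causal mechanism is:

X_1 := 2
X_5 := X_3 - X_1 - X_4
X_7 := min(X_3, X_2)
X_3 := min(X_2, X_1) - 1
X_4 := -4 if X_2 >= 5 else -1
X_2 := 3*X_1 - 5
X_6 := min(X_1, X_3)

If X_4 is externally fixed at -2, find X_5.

0

Intervening sets X_4 = -2 and removes its equation (X_4 := -4 if X_2 >= 5 else -1).
X_2 = 3*X_1 - 5  [with X_1=2]  = 1
X_3 = min(X_2, X_1) - 1  [with X_2=1, X_1=2]  = 0
X_5 = X_3 - X_1 - X_4  [with X_3=0, X_1=2, X_4=-2]  = 0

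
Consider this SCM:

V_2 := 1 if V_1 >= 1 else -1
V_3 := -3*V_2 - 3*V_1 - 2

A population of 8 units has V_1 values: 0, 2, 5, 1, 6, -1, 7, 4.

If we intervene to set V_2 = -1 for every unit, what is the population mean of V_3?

-8

Under do(V_2=-1), V_2's equation is replaced by V_2=-1 for every unit. Per-unit V_3: 1, -5, -14, -2, -17, 4, -20, -11. Mean = -8.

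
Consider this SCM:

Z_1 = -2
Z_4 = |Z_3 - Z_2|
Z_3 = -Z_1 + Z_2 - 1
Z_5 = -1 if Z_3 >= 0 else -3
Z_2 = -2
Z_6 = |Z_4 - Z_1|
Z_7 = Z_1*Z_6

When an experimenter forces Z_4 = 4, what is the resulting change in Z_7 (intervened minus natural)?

-6

The intervention breaks the incoming arrows to Z_4: Z_4 = |Z_3 - Z_2| no longer applies, and Z_4 = 4.
Z_6 = |Z_4 - Z_1|  [with Z_4=4, Z_1=-2]  = 6
Z_7 = Z_1*Z_6  [with Z_1=-2, Z_6=6]  = -12
Without intervention: Z_3 = -Z_1 + Z_2 - 1  [with Z_1=-2, Z_2=-2]  = -1; Z_4 = |Z_3 - Z_2|  [with Z_3=-1, Z_2=-2]  = 1; Z_6 = |Z_4 - Z_1|  [with Z_4=1, Z_1=-2]  = 3; Z_7 = Z_1*Z_6  [with Z_1=-2, Z_6=3]  = -6.
Change = -12 − (-6) = -6.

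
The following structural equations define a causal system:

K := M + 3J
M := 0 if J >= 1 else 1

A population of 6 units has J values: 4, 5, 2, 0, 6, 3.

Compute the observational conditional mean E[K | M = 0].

12

Conditioning on M=0 selects the 5 unit(s) with J ∈ {4, 5, 2, 6, 3}. Their K values: 12, 15, 6, 18, 9. Mean = 12.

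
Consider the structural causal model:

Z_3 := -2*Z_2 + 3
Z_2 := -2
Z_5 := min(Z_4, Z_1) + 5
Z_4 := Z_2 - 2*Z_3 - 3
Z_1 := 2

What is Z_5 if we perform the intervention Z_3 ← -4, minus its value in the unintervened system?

21

do(Z_3=-4) replaces the equation Z_3 := -2*Z_2 + 3 with the constant Z_3 = -4.
Z_4 = Z_2 - 2*Z_3 - 3  [with Z_2=-2, Z_3=-4]  = 3
Z_5 = min(Z_4, Z_1) + 5  [with Z_4=3, Z_1=2]  = 7
Without intervention: Z_3 = -2*Z_2 + 3  [with Z_2=-2]  = 7; Z_4 = Z_2 - 2*Z_3 - 3  [with Z_2=-2, Z_3=7]  = -19; Z_5 = min(Z_4, Z_1) + 5  [with Z_4=-19, Z_1=2]  = -14.
Change = 7 − (-14) = 21.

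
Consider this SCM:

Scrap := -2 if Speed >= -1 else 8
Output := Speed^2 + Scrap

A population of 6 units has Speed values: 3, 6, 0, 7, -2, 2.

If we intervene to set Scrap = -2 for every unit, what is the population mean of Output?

Every unit gets Scrap=-2 under the intervention. Output values become 7, 34, -2, 47, 2, 2; E[Output|do(Scrap=-2)] = 15.

15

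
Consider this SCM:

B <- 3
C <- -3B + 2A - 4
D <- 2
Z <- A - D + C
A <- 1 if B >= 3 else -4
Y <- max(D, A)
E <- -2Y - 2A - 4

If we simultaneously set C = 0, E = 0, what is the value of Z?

Under do(C = 0, E = 0), each intervened variable's structural equation is replaced by its fixed value.
A = 1 if B >= 3 else -4  [with B=3]  = 1
Z = A - D + C  [with A=1, D=2, C=0]  = -1

-1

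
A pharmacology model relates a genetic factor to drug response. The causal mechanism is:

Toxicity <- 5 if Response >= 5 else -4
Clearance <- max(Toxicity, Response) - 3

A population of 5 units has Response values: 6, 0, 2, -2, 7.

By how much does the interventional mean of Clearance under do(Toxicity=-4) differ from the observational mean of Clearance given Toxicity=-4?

Under do(Toxicity=-4), Toxicity's equation is replaced by Toxicity=-4 for every unit. Per-unit Clearance: 3, -3, -1, -5, 4. Mean = -0.4.
E[Clearance|Toxicity=-4] averages over only the 3 units with Toxicity=-4 (Response = 0, 2, -2): Clearance = -3, -1, -5, mean -3.
Difference = -0.4 − (-3) = 2.6.

2.6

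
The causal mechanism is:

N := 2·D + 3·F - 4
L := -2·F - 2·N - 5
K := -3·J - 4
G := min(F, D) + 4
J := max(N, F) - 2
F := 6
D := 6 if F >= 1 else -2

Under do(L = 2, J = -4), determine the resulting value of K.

Setting L = 2, J = -4 by intervention discards those variables' equations.
K = -3·J - 4  [with J=-4]  = 8

8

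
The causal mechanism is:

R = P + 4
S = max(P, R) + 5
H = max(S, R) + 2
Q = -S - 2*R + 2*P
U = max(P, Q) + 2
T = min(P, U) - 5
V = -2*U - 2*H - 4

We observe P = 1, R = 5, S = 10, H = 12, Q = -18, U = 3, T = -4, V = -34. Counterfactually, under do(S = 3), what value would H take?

The intervention breaks the incoming arrows to S: S = max(P, R) + 5 no longer applies, and S = 3.
R = P + 4  [with P=1]  = 5
H = max(S, R) + 2  [with S=3, R=5]  = 7

7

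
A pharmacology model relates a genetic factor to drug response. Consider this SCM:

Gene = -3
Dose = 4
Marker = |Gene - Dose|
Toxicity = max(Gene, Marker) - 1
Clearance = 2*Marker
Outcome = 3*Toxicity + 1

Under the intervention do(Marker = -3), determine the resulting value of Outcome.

-11

The intervention breaks the incoming arrows to Marker: Marker = |Gene - Dose| no longer applies, and Marker = -3.
Toxicity = max(Gene, Marker) - 1  [with Gene=-3, Marker=-3]  = -4
Outcome = 3*Toxicity + 1  [with Toxicity=-4]  = -11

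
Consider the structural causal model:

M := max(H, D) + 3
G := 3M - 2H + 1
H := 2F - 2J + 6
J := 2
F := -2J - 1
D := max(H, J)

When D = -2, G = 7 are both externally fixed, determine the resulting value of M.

1

Setting D = -2, G = 7 by intervention discards those variables' equations.
F = -2J - 1  [with J=2]  = -5
H = 2F - 2J + 6  [with F=-5, J=2]  = -8
M = max(H, D) + 3  [with H=-8, D=-2]  = 1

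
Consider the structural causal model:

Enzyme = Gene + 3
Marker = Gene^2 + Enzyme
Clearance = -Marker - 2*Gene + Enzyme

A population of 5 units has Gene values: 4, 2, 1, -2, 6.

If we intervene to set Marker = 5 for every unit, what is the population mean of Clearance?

The intervention sets Marker=5 in all 5 units regardless of Gene. Recomputing Clearance per unit gives -6, -4, -3, 0, -8; average -4.2.

-4.2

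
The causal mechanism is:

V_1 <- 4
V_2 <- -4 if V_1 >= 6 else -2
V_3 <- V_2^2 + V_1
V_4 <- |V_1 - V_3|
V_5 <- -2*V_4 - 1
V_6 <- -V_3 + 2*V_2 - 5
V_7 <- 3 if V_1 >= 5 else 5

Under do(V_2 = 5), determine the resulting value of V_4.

Under do(V_2=5), the mechanism V_2 <- -4 if V_1 >= 6 else -2 is discarded; V_2 is fixed at 5.
V_3 = V_2^2 + V_1  [with V_2=5, V_1=4]  = 29
V_4 = |V_1 - V_3|  [with V_1=4, V_3=29]  = 25

25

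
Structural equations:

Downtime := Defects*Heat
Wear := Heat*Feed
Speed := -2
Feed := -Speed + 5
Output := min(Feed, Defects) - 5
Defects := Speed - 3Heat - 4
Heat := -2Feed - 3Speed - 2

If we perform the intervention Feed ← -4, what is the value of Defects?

do(Feed=-4) replaces the equation Feed := -Speed + 5 with the constant Feed = -4.
Heat = -2Feed - 3Speed - 2  [with Feed=-4, Speed=-2]  = 12
Defects = Speed - 3Heat - 4  [with Speed=-2, Heat=12]  = -42

-42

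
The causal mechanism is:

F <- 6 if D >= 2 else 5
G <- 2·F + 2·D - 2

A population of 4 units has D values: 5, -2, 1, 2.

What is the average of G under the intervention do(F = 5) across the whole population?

do(F=5) breaks F's dependence on D. With F=5 fixed, G across the units is 18, 4, 10, 12, mean 11.

11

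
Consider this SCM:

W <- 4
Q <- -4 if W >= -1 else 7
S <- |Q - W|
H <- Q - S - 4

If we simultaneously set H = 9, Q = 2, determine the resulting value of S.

2

Setting H = 9, Q = 2 by intervention discards those variables' equations.
S = |Q - W|  [with Q=2, W=4]  = 2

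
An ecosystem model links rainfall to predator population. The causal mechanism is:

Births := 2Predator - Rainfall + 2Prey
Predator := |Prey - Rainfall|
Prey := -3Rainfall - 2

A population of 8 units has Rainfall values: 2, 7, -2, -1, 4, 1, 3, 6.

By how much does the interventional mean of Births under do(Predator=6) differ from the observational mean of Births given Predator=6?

The intervention sets Predator=6 in all 8 units regardless of Rainfall. Recomputing Births per unit gives -6, -41, 22, 15, -20, 1, -13, -34; average -9.5.
Observing Predator=6 restricts to units where Predator's equation naturally yields 6: Rainfall ∈ {-2, 1}. In that subpopulation Births = 22, 1, mean 11.5.
Difference = -9.5 − 11.5 = -21.

-21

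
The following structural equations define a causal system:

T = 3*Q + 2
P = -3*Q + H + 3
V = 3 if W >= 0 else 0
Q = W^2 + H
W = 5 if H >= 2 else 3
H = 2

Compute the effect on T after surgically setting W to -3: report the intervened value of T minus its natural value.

-48

Under do(W=-3), the mechanism W = 5 if H >= 2 else 3 is discarded; W is fixed at -3.
Q = W^2 + H  [with W=-3, H=2]  = 11
T = 3*Q + 2  [with Q=11]  = 35
Without intervention: W = 5 if H >= 2 else 3  [with H=2]  = 5; Q = W^2 + H  [with W=5, H=2]  = 27; T = 3*Q + 2  [with Q=27]  = 83.
Change = 35 − 83 = -48.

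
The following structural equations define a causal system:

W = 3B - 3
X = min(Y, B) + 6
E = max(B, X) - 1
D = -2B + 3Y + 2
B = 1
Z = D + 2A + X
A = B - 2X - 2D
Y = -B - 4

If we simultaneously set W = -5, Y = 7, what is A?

Under do(W = -5, Y = 7), each intervened variable's structural equation is replaced by its fixed value.
D = -2B + 3Y + 2  [with B=1, Y=7]  = 21
X = min(Y, B) + 6  [with Y=7, B=1]  = 7
A = B - 2X - 2D  [with B=1, X=7, D=21]  = -55

-55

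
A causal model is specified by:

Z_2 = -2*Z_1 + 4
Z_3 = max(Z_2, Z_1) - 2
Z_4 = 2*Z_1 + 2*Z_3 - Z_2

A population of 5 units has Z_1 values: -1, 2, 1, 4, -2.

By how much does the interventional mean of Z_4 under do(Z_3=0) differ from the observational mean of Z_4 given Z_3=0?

-2.8

The intervention sets Z_3=0 in all 5 units regardless of Z_1. Recomputing Z_4 per unit gives -8, 4, 0, 12, -12; average -0.8.
E[Z_4|Z_3=0] averages over only the 2 units with Z_3=0 (Z_1 = 2, 1): Z_4 = 4, 0, mean 2.
Difference = -0.8 − 2 = -2.8.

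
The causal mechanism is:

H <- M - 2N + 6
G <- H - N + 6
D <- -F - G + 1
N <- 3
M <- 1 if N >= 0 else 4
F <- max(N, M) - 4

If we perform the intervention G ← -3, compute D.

5

The intervention breaks the incoming arrows to G: G <- H - N + 6 no longer applies, and G = -3.
M = 1 if N >= 0 else 4  [with N=3]  = 1
F = max(N, M) - 4  [with N=3, M=1]  = -1
D = -F - G + 1  [with F=-1, G=-3]  = 5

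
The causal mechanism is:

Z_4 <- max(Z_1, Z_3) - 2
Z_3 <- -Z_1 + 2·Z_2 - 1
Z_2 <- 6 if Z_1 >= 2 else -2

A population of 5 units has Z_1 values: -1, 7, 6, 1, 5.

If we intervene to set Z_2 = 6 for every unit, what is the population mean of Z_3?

7.4

do(Z_2=6) breaks Z_2's dependence on Z_1. With Z_2=6 fixed, Z_3 across the units is 12, 4, 5, 10, 6, mean 7.4.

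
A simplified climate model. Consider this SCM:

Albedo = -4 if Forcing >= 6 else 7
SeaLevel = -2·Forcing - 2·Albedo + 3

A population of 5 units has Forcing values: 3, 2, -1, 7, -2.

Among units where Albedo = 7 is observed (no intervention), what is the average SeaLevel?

-12

Conditioning on Albedo=7 selects the 4 unit(s) with Forcing ∈ {3, 2, -1, -2}. Their SeaLevel values: -17, -15, -9, -7. Mean = -12.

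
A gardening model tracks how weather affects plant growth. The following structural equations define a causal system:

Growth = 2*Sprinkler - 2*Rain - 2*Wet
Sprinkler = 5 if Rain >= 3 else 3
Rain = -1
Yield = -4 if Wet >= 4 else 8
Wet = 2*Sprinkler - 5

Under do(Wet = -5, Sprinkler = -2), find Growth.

The joint intervention fixes Wet = -5, Sprinkler = -2, removing each variable's own equation.
Growth = 2*Sprinkler - 2*Rain - 2*Wet  [with Sprinkler=-2, Rain=-1, Wet=-5]  = 8

8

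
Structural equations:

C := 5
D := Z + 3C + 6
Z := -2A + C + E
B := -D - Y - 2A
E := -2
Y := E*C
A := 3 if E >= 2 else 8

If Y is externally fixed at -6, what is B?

The intervention breaks the incoming arrows to Y: Y := E*C no longer applies, and Y = -6.
A = 3 if E >= 2 else 8  [with E=-2]  = 8
Z = -2A + C + E  [with A=8, C=5, E=-2]  = -13
D = Z + 3C + 6  [with Z=-13, C=5]  = 8
B = -D - Y - 2A  [with D=8, Y=-6, A=8]  = -18

-18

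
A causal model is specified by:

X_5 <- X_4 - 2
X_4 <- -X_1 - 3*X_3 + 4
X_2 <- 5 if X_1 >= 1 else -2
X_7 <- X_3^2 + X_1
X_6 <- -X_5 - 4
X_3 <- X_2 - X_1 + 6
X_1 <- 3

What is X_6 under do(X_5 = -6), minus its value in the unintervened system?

The intervention breaks the incoming arrows to X_5: X_5 <- X_4 - 2 no longer applies, and X_5 = -6.
X_6 = -X_5 - 4  [with X_5=-6]  = 2
Without intervention: X_2 = 5 if X_1 >= 1 else -2  [with X_1=3]  = 5; X_3 = X_2 - X_1 + 6  [with X_2=5, X_1=3]  = 8; X_4 = -X_1 - 3*X_3 + 4  [with X_1=3, X_3=8]  = -23; X_5 = X_4 - 2  [with X_4=-23]  = -25; X_6 = -X_5 - 4  [with X_5=-25]  = 21.
Change = 2 − 21 = -19.

-19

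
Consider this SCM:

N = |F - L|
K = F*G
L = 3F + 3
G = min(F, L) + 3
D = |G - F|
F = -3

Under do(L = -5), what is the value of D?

Under do(L=-5), the mechanism L = 3F + 3 is discarded; L is fixed at -5.
G = min(F, L) + 3  [with F=-3, L=-5]  = -2
D = |G - F|  [with G=-2, F=-3]  = 1

1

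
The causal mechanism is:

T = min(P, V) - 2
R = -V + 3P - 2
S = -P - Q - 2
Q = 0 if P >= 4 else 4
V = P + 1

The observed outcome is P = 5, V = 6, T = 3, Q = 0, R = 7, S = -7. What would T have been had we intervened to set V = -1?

The intervention breaks the incoming arrows to V: V = P + 1 no longer applies, and V = -1.
T = min(P, V) - 2  [with P=5, V=-1]  = -3

-3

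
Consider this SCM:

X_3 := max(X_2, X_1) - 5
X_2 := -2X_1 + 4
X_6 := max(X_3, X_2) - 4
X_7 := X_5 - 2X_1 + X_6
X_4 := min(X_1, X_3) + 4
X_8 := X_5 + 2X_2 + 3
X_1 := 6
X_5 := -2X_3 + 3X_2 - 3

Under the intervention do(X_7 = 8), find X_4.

5

Under do(X_7=8), the mechanism X_7 := X_5 - 2X_1 + X_6 is discarded; X_7 is fixed at 8.
Since X_4 is not a descendant of the intervened variable, it is unaffected.
X_2 = -2X_1 + 4  [with X_1=6]  = -8
X_3 = max(X_2, X_1) - 5  [with X_2=-8, X_1=6]  = 1
X_4 = min(X_1, X_3) + 4  [with X_1=6, X_3=1]  = 5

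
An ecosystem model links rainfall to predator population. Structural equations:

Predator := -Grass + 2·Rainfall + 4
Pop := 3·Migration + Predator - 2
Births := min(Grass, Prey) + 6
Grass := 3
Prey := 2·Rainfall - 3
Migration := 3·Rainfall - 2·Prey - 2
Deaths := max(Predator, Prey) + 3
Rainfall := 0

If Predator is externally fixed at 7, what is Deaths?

10

Under do(Predator=7), the mechanism Predator := -Grass + 2·Rainfall + 4 is discarded; Predator is fixed at 7.
Prey = 2·Rainfall - 3  [with Rainfall=0]  = -3
Deaths = max(Predator, Prey) + 3  [with Predator=7, Prey=-3]  = 10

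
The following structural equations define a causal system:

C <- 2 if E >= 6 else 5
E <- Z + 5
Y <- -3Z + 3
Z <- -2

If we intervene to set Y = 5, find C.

5

The intervention breaks the incoming arrows to Y: Y <- -3Z + 3 no longer applies, and Y = 5.
C is not downstream of the intervention, so its value is determined by the original equations.
E = Z + 5  [with Z=-2]  = 3
C = 2 if E >= 6 else 5  [with E=3]  = 5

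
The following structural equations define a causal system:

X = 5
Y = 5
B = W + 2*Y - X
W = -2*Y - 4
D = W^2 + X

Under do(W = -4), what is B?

do(W=-4) replaces the equation W = -2*Y - 4 with the constant W = -4.
B = W + 2*Y - X  [with W=-4, Y=5, X=5]  = 1

1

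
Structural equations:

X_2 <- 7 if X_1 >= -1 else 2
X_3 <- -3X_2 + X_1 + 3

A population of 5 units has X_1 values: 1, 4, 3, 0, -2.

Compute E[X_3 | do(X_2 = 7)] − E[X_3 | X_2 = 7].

Under do(X_2=7), X_2's equation is replaced by X_2=7 for every unit. Per-unit X_3: -17, -14, -15, -18, -20. Mean = -16.8.
Conditioning on X_2=7 selects the 4 unit(s) with X_1 ∈ {1, 4, 3, 0}. Their X_3 values: -17, -14, -15, -18. Mean = -16.
Difference = -16.8 − (-16) = -0.8.

-0.8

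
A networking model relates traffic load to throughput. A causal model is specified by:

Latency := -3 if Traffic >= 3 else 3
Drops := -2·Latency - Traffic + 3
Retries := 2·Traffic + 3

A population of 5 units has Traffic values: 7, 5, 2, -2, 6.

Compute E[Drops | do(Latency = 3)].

-6.6

The intervention sets Latency=3 in all 5 units regardless of Traffic. Recomputing Drops per unit gives -10, -8, -5, -1, -9; average -6.6.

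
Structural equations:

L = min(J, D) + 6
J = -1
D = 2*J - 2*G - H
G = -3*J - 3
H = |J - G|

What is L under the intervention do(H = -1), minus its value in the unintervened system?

do(H=-1) replaces the equation H = |J - G| with the constant H = -1.
G = -3*J - 3  [with J=-1]  = 0
D = 2*J - 2*G - H  [with J=-1, G=0, H=-1]  = -1
L = min(J, D) + 6  [with J=-1, D=-1]  = 5
Without intervention: G = -3*J - 3  [with J=-1]  = 0; H = |J - G|  [with J=-1, G=0]  = 1; D = 2*J - 2*G - H  [with J=-1, G=0, H=1]  = -3; L = min(J, D) + 6  [with J=-1, D=-3]  = 3.
Change = 5 − 3 = 2.

2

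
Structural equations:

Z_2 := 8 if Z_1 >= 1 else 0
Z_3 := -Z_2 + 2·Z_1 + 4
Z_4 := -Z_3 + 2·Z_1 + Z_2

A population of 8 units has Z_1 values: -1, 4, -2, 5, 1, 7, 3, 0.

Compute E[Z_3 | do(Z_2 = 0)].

8.25

do(Z_2=0) breaks Z_2's dependence on Z_1. With Z_2=0 fixed, Z_3 across the units is 2, 12, 0, 14, 6, 18, 10, 4, mean 8.25.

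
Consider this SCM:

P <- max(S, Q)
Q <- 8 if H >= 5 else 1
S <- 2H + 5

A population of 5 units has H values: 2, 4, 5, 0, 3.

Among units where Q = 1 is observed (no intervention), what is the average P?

Observing Q=1 restricts to units where Q's equation naturally yields 1: H ∈ {2, 4, 0, 3}. In that subpopulation P = 9, 13, 5, 11, mean 9.5.

9.5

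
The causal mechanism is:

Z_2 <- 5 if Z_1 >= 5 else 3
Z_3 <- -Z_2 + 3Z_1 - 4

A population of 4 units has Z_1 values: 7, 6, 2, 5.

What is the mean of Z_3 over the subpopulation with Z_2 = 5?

9

E[Z_3|Z_2=5] averages over only the 3 units with Z_2=5 (Z_1 = 7, 6, 5): Z_3 = 12, 9, 6, mean 9.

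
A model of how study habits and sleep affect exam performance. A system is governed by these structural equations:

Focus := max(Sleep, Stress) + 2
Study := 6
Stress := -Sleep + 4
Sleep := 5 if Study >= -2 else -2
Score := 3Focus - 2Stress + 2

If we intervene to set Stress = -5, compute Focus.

The intervention breaks the incoming arrows to Stress: Stress := -Sleep + 4 no longer applies, and Stress = -5.
Sleep = 5 if Study >= -2 else -2  [with Study=6]  = 5
Focus = max(Sleep, Stress) + 2  [with Sleep=5, Stress=-5]  = 7

7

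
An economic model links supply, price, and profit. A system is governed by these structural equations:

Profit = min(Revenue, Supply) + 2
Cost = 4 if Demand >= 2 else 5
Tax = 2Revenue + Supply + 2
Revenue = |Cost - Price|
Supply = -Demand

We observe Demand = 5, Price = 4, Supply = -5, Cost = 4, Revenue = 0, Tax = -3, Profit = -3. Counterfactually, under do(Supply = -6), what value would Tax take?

-4

The intervention breaks the incoming arrows to Supply: Supply = -Demand no longer applies, and Supply = -6.
Cost = 4 if Demand >= 2 else 5  [with Demand=5]  = 4
Revenue = |Cost - Price|  [with Cost=4, Price=4]  = 0
Tax = 2Revenue + Supply + 2  [with Revenue=0, Supply=-6]  = -4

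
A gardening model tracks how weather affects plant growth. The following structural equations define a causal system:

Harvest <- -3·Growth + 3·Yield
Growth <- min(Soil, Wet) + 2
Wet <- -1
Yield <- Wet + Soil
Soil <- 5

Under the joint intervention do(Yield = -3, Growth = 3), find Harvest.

The joint intervention fixes Yield = -3, Growth = 3, removing each variable's own equation.
Harvest = -3·Growth + 3·Yield  [with Growth=3, Yield=-3]  = -18

-18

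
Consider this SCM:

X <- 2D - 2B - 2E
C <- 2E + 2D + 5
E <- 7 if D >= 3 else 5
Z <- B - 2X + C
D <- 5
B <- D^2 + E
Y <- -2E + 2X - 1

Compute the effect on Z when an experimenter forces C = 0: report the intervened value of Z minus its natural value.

-29

The intervention breaks the incoming arrows to C: C <- 2E + 2D + 5 no longer applies, and C = 0.
E = 7 if D >= 3 else 5  [with D=5]  = 7
B = D^2 + E  [with D=5, E=7]  = 32
X = 2D - 2B - 2E  [with D=5, B=32, E=7]  = -68
Z = B - 2X + C  [with B=32, X=-68, C=0]  = 168
Without intervention: E = 7 if D >= 3 else 5  [with D=5]  = 7; C = 2E + 2D + 5  [with E=7, D=5]  = 29; B = D^2 + E  [with D=5, E=7]  = 32; X = 2D - 2B - 2E  [with D=5, B=32, E=7]  = -68; Z = B - 2X + C  [with B=32, X=-68, C=29]  = 197.
Change = 168 − 197 = -29.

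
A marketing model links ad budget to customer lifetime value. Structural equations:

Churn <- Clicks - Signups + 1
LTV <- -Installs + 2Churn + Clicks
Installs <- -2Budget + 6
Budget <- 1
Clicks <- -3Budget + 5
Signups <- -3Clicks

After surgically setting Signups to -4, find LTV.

Under do(Signups=-4), the mechanism Signups <- -3Clicks is discarded; Signups is fixed at -4.
Clicks = -3Budget + 5  [with Budget=1]  = 2
Installs = -2Budget + 6  [with Budget=1]  = 4
Churn = Clicks - Signups + 1  [with Clicks=2, Signups=-4]  = 7
LTV = -Installs + 2Churn + Clicks  [with Installs=4, Churn=7, Clicks=2]  = 12

12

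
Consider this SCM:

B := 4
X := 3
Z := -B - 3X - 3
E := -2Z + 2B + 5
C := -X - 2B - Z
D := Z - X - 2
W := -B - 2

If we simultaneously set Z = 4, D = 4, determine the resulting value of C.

The joint intervention fixes Z = 4, D = 4, removing each variable's own equation.
C = -X - 2B - Z  [with X=3, B=4, Z=4]  = -15

-15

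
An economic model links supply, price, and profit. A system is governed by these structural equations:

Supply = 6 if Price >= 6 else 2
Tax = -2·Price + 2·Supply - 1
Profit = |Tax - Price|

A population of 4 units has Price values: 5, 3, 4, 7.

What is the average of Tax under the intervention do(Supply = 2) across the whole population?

do(Supply=2) breaks Supply's dependence on Price. With Supply=2 fixed, Tax across the units is -7, -3, -5, -11, mean -6.5.

-6.5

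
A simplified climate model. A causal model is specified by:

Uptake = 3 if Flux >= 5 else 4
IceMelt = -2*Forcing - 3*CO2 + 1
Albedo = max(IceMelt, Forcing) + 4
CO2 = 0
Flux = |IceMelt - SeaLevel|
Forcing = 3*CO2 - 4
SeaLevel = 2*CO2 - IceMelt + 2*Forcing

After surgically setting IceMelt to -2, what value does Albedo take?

The intervention breaks the incoming arrows to IceMelt: IceMelt = -2*Forcing - 3*CO2 + 1 no longer applies, and IceMelt = -2.
Forcing = 3*CO2 - 4  [with CO2=0]  = -4
Albedo = max(IceMelt, Forcing) + 4  [with IceMelt=-2, Forcing=-4]  = 2

2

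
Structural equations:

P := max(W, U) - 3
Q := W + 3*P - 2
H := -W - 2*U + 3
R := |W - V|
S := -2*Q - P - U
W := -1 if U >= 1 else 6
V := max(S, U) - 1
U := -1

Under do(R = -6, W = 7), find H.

Under do(R = -6, W = 7), each intervened variable's structural equation is replaced by its fixed value.
H = -W - 2*U + 3  [with W=7, U=-1]  = -2

-2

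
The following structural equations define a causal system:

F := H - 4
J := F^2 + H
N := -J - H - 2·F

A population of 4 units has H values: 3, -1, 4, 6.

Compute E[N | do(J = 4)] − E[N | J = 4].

Under do(J=4), J's equation is replaced by J=4 for every unit. Per-unit N: -5, 7, -8, -14. Mean = -5.
Conditioning on J=4 selects the 2 unit(s) with H ∈ {3, 4}. Their N values: -5, -8. Mean = -6.5.
Difference = -5 − (-6.5) = 1.5.

1.5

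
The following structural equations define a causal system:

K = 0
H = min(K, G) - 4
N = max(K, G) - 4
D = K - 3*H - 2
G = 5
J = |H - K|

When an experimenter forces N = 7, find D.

do(N=7) replaces the equation N = max(K, G) - 4 with the constant N = 7.
No directed path runs from N to D, so D keeps its natural value.
H = min(K, G) - 4  [with K=0, G=5]  = -4
D = K - 3*H - 2  [with K=0, H=-4]  = 10

10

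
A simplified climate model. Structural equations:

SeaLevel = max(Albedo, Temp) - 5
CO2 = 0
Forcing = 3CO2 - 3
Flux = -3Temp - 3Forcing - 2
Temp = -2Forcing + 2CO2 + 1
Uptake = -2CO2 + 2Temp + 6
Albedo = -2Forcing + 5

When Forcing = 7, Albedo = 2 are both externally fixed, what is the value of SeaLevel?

Setting Forcing = 7, Albedo = 2 by intervention discards those variables' equations.
Temp = -2Forcing + 2CO2 + 1  [with Forcing=7, CO2=0]  = -13
SeaLevel = max(Albedo, Temp) - 5  [with Albedo=2, Temp=-13]  = -3

-3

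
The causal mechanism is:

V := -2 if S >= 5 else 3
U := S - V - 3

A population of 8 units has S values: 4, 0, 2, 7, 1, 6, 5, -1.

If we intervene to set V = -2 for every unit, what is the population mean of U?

2

The intervention sets V=-2 in all 8 units regardless of S. Recomputing U per unit gives 3, -1, 1, 6, 0, 5, 4, -2; average 2.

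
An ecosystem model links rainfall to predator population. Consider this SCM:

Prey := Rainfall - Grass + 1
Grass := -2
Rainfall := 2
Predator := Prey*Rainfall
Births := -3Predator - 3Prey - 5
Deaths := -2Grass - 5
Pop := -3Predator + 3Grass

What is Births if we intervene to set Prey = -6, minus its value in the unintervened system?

99

do(Prey=-6) replaces the equation Prey := Rainfall - Grass + 1 with the constant Prey = -6.
Predator = Prey*Rainfall  [with Prey=-6, Rainfall=2]  = -12
Births = -3Predator - 3Prey - 5  [with Predator=-12, Prey=-6]  = 49
Without intervention: Prey = Rainfall - Grass + 1  [with Rainfall=2, Grass=-2]  = 5; Predator = Prey*Rainfall  [with Prey=5, Rainfall=2]  = 10; Births = -3Predator - 3Prey - 5  [with Predator=10, Prey=5]  = -50.
Change = 49 − (-50) = 99.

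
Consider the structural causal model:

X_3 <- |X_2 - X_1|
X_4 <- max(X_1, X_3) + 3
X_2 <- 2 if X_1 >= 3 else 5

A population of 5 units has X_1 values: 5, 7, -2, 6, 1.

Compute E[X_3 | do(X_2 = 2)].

3.4

The intervention sets X_2=2 in all 5 units regardless of X_1. Recomputing X_3 per unit gives 3, 5, 4, 4, 1; average 3.4.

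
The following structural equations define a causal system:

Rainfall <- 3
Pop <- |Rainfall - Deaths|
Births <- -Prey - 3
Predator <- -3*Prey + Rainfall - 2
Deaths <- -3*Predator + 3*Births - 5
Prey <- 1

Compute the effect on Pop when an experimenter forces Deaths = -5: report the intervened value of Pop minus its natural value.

The intervention breaks the incoming arrows to Deaths: Deaths <- -3*Predator + 3*Births - 5 no longer applies, and Deaths = -5.
Pop = |Rainfall - Deaths|  [with Rainfall=3, Deaths=-5]  = 8
Without intervention: Predator = -3*Prey + Rainfall - 2  [with Prey=1, Rainfall=3]  = -2; Births = -Prey - 3  [with Prey=1]  = -4; Deaths = -3*Predator + 3*Births - 5  [with Predator=-2, Births=-4]  = -11; Pop = |Rainfall - Deaths|  [with Rainfall=3, Deaths=-11]  = 14.
Change = 8 − 14 = -6.

-6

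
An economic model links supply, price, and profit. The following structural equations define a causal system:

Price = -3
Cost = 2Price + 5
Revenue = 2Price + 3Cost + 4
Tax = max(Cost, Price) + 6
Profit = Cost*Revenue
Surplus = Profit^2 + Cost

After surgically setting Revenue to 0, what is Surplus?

The intervention breaks the incoming arrows to Revenue: Revenue = 2Price + 3Cost + 4 no longer applies, and Revenue = 0.
Cost = 2Price + 5  [with Price=-3]  = -1
Profit = Cost*Revenue  [with Cost=-1, Revenue=0]  = 0
Surplus = Profit^2 + Cost  [with Profit=0, Cost=-1]  = -1

-1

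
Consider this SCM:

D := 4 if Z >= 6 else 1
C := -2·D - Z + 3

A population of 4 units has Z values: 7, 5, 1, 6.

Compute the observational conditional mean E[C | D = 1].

-2

E[C|D=1] averages over only the 2 units with D=1 (Z = 5, 1): C = -4, 0, mean -2.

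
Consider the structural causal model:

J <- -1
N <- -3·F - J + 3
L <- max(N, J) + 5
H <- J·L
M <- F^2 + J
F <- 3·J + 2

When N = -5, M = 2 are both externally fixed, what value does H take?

Setting N = -5, M = 2 by intervention discards those variables' equations.
L = max(N, J) + 5  [with N=-5, J=-1]  = 4
H = J·L  [with J=-1, L=4]  = -4

-4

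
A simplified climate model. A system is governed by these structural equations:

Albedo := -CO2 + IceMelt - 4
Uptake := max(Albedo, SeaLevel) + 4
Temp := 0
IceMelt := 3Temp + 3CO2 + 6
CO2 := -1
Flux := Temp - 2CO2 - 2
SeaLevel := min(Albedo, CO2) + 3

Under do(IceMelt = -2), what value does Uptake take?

2

The intervention breaks the incoming arrows to IceMelt: IceMelt := 3Temp + 3CO2 + 6 no longer applies, and IceMelt = -2.
Albedo = -CO2 + IceMelt - 4  [with CO2=-1, IceMelt=-2]  = -5
SeaLevel = min(Albedo, CO2) + 3  [with Albedo=-5, CO2=-1]  = -2
Uptake = max(Albedo, SeaLevel) + 4  [with Albedo=-5, SeaLevel=-2]  = 2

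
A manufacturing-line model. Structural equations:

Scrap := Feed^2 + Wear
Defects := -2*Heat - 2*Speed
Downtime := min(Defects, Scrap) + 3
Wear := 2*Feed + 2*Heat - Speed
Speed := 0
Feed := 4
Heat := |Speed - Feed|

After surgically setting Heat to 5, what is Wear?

The intervention breaks the incoming arrows to Heat: Heat := |Speed - Feed| no longer applies, and Heat = 5.
Wear = 2*Feed + 2*Heat - Speed  [with Feed=4, Heat=5, Speed=0]  = 18

18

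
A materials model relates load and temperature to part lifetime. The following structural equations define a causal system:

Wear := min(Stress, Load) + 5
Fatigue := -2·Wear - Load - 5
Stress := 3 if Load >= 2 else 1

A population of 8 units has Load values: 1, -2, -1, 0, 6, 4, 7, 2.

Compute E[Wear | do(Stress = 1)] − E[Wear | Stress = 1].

0.75

Every unit gets Stress=1 under the intervention. Wear values become 6, 3, 4, 5, 6, 6, 6, 6; E[Wear|do(Stress=1)] = 5.25.
E[Wear|Stress=1] averages over only the 4 units with Stress=1 (Load = 1, -2, -1, 0): Wear = 6, 3, 4, 5, mean 4.5.
Difference = 5.25 − 4.5 = 0.75.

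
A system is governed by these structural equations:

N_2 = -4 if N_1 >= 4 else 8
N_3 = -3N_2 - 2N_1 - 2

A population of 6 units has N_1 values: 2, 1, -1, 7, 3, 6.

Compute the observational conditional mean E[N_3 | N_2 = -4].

-3

Observing N_2=-4 restricts to units where N_2's equation naturally yields -4: N_1 ∈ {7, 6}. In that subpopulation N_3 = -4, -2, mean -3.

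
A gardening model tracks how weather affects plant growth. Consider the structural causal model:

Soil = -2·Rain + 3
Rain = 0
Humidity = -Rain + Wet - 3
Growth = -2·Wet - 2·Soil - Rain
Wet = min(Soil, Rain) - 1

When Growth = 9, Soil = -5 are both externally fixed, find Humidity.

-9

The joint intervention fixes Growth = 9, Soil = -5, removing each variable's own equation.
Wet = min(Soil, Rain) - 1  [with Soil=-5, Rain=0]  = -6
Humidity = -Rain + Wet - 3  [with Rain=0, Wet=-6]  = -9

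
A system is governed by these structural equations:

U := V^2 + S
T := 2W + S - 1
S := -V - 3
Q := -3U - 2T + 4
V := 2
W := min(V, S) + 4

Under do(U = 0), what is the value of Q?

20

Under do(U=0), the mechanism U := V^2 + S is discarded; U is fixed at 0.
S = -V - 3  [with V=2]  = -5
W = min(V, S) + 4  [with V=2, S=-5]  = -1
T = 2W + S - 1  [with W=-1, S=-5]  = -8
Q = -3U - 2T + 4  [with U=0, T=-8]  = 20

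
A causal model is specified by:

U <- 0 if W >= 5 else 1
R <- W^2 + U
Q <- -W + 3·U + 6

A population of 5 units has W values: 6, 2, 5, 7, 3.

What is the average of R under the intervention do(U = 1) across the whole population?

do(U=1) breaks U's dependence on W. With U=1 fixed, R across the units is 37, 5, 26, 50, 10, mean 25.6.

25.6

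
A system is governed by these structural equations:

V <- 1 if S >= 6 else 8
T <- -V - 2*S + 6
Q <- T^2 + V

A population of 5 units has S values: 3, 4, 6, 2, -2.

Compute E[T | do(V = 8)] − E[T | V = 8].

Every unit gets V=8 under the intervention. T values become -8, -10, -14, -6, 2; E[T|do(V=8)] = -7.2.
Observing V=8 restricts to units where V's equation naturally yields 8: S ∈ {3, 4, 2, -2}. In that subpopulation T = -8, -10, -6, 2, mean -5.5.
Difference = -7.2 − (-5.5) = -1.7.

-1.7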